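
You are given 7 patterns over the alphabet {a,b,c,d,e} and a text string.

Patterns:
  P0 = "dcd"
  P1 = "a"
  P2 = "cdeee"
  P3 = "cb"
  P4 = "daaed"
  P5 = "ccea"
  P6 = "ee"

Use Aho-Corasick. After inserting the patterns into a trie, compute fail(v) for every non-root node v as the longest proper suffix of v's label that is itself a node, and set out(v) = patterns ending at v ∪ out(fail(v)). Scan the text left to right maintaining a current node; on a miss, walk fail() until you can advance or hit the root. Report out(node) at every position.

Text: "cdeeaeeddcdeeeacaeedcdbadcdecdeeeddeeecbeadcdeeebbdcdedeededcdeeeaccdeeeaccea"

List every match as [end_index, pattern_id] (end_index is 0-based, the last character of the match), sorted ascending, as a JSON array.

Construct AC machine:
Trie (insert patterns):
  n0 'ε': a→4 c→5 d→1 e→18
  n1 'd': a→11 c→2
  n2 'dc': d→3
  n3 'dcd': ·  [P0 ends]
  n4 'a': ·  [P1 ends]
  n5 'c': b→10 c→15 d→6
  n6 'cd': e→7
  n7 'cde': e→8
  n8 'cdee': e→9
  n9 'cdeee': ·  [P2 ends]
  n10 'cb': ·  [P3 ends]
  n11 'da': a→12
  n12 'daa': e→13
  n13 'daae': d→14
  n14 'daaed': ·  [P4 ends]
  n15 'cc': e→16
  n16 'cce': a→17
  n17 'ccea': ·  [P5 ends]
  n18 'e': e→19
  n19 'ee': ·  [P6 ends]

Failure links (BFS by depth):
  fail(1) 'd': from fail(0)=0 chase 'd': 0 ⇒ 0;  out=∅∪out(0)=∅
  fail(4) 'a': from fail(0)=0 chase 'a': 0 ⇒ 0;  out={1}∪out(0)={1}
  fail(5) 'c': from fail(0)=0 chase 'c': 0 ⇒ 0;  out=∅∪out(0)=∅
  fail(18) 'e': from fail(0)=0 chase 'e': 0 ⇒ 0;  out=∅∪out(0)=∅
  fail(2) 'dc': from fail(1)=0 chase 'c': 0 ⇒ 5;  out=∅∪out(5)=∅
  fail(6) 'cd': from fail(5)=0 chase 'd': 0 ⇒ 1;  out=∅∪out(1)=∅
  fail(10) 'cb': from fail(5)=0 chase 'b': 0 ⇒ 0;  out={3}∪out(0)={3}
  fail(11) 'da': from fail(1)=0 chase 'a': 0 ⇒ 4;  out=∅∪out(4)={1}
  fail(15) 'cc': from fail(5)=0 chase 'c': 0 ⇒ 5;  out=∅∪out(5)=∅
  fail(19) 'ee': from fail(18)=0 chase 'e': 0 ⇒ 18;  out={6}∪out(18)={6}
  fail(3) 'dcd': from fail(2)=5 chase 'd': 5 ⇒ 6;  out={0}∪out(6)={0}
  fail(7) 'cde': from fail(6)=1 chase 'e': 1→0 ⇒ 18;  out=∅∪out(18)=∅
  fail(12) 'daa': from fail(11)=4 chase 'a': 4→0 ⇒ 4;  out=∅∪out(4)={1}
  fail(16) 'cce': from fail(15)=5 chase 'e': 5→0 ⇒ 18;  out=∅∪out(18)=∅
  fail(8) 'cdee': from fail(7)=18 chase 'e': 18 ⇒ 19;  out=∅∪out(19)={6}
  fail(13) 'daae': from fail(12)=4 chase 'e': 4→0 ⇒ 18;  out=∅∪out(18)=∅
  fail(17) 'ccea': from fail(16)=18 chase 'a': 18→0 ⇒ 4;  out={5}∪out(4)={1,5}
  fail(9) 'cdeee': from fail(8)=19 chase 'e': 19→18 ⇒ 19;  out={2}∪out(19)={2,6}
  fail(14) 'daaed': from fail(13)=18 chase 'd': 18→0 ⇒ 1;  out={4}∪out(1)={4}

Run:
[0] read 'c'  n0⇒n5
[1] read 'd'  n5⇒n6
[2] read 'e'  n6⇒n7
[3] read 'e'  n7⇒n8  → match P6@[2:3]
[4] read 'a'  n8⇒n4 (fail-walked)  → match P1@[4:4]
[5] read 'e'  n4⇒n18 (fail-walked)
[6] read 'e'  n18⇒n19  → match P6@[5:6]
[7] read 'd'  n19⇒n1 (fail-walked)
[8] read 'd'  n1⇒n1 (fail-walked)
[9] read 'c'  n1⇒n2
[10] read 'd'  n2⇒n3  → match P0@[8:10]
[11] read 'e'  n3⇒n7 (fail-walked)
[12] read 'e'  n7⇒n8  → match P6@[11:12]
[13] read 'e'  n8⇒n9  → match P2@[9:13],P6@[12:13]
[14] read 'a'  n9⇒n4 (fail-walked)  → match P1@[14:14]
[15] read 'c'  n4⇒n5 (fail-walked)
[16] read 'a'  n5⇒n4 (fail-walked)  → match P1@[16:16]
[17] read 'e'  n4⇒n18 (fail-walked)
[18] read 'e'  n18⇒n19  → match P6@[17:18]
[19] read 'd'  n19⇒n1 (fail-walked)
[20] read 'c'  n1⇒n2
[21] read 'd'  n2⇒n3  → match P0@[19:21]
[22] read 'b'  n3⇒n0 (fail-walked)
[23] read 'a'  n0⇒n4  → match P1@[23:23]
[24] read 'd'  n4⇒n1 (fail-walked)
[25] read 'c'  n1⇒n2
[26] read 'd'  n2⇒n3  → match P0@[24:26]
[27] read 'e'  n3⇒n7 (fail-walked)
[28] read 'c'  n7⇒n5 (fail-walked)
[29] read 'd'  n5⇒n6
[30] read 'e'  n6⇒n7
[31] read 'e'  n7⇒n8  → match P6@[30:31]
[32] read 'e'  n8⇒n9  → match P2@[28:32],P6@[31:32]
[33] read 'd'  n9⇒n1 (fail-walked)
[34] read 'd'  n1⇒n1 (fail-walked)
[35] read 'e'  n1⇒n18 (fail-walked)
[36] read 'e'  n18⇒n19  → match P6@[35:36]
[37] read 'e'  n19⇒n19 (fail-walked)  → match P6@[36:37]
[38] read 'c'  n19⇒n5 (fail-walked)
[39] read 'b'  n5⇒n10  → match P3@[38:39]
[40] read 'e'  n10⇒n18 (fail-walked)
[41] read 'a'  n18⇒n4 (fail-walked)  → match P1@[41:41]
[42] read 'd'  n4⇒n1 (fail-walked)
[43] read 'c'  n1⇒n2
[44] read 'd'  n2⇒n3  → match P0@[42:44]
[45] read 'e'  n3⇒n7 (fail-walked)
[46] read 'e'  n7⇒n8  → match P6@[45:46]
[47] read 'e'  n8⇒n9  → match P2@[43:47],P6@[46:47]
[48] read 'b'  n9⇒n0 (fail-walked)
[49] read 'b'  n0⇒n0
[50] read 'd'  n0⇒n1
[51] read 'c'  n1⇒n2
[52] read 'd'  n2⇒n3  → match P0@[50:52]
[53] read 'e'  n3⇒n7 (fail-walked)
[54] read 'd'  n7⇒n1 (fail-walked)
[55] read 'e'  n1⇒n18 (fail-walked)
[56] read 'e'  n18⇒n19  → match P6@[55:56]
[57] read 'd'  n19⇒n1 (fail-walked)
[58] read 'e'  n1⇒n18 (fail-walked)
[59] read 'd'  n18⇒n1 (fail-walked)
[60] read 'c'  n1⇒n2
[61] read 'd'  n2⇒n3  → match P0@[59:61]
[62] read 'e'  n3⇒n7 (fail-walked)
[63] read 'e'  n7⇒n8  → match P6@[62:63]
[64] read 'e'  n8⇒n9  → match P2@[60:64],P6@[63:64]
[65] read 'a'  n9⇒n4 (fail-walked)  → match P1@[65:65]
[66] read 'c'  n4⇒n5 (fail-walked)
[67] read 'c'  n5⇒n15
[68] read 'd'  n15⇒n6 (fail-walked)
[69] read 'e'  n6⇒n7
[70] read 'e'  n7⇒n8  → match P6@[69:70]
[71] read 'e'  n8⇒n9  → match P2@[67:71],P6@[70:71]
[72] read 'a'  n9⇒n4 (fail-walked)  → match P1@[72:72]
[73] read 'c'  n4⇒n5 (fail-walked)
[74] read 'c'  n5⇒n15
[75] read 'e'  n15⇒n16
[76] read 'a'  n16⇒n17  → match P1@[76:76],P5@[73:76]

Matches: [[3,6],[4,1],[6,6],[10,0],[12,6],[13,2],[13,6],[14,1],[16,1],[18,6],[21,0],[23,1],[26,0],[31,6],[32,2],[32,6],[36,6],[37,6],[39,3],[41,1],[44,0],[46,6],[47,2],[47,6],[52,0],[56,6],[61,0],[63,6],[64,2],[64,6],[65,1],[70,6],[71,2],[71,6],[72,1],[76,1],[76,5]]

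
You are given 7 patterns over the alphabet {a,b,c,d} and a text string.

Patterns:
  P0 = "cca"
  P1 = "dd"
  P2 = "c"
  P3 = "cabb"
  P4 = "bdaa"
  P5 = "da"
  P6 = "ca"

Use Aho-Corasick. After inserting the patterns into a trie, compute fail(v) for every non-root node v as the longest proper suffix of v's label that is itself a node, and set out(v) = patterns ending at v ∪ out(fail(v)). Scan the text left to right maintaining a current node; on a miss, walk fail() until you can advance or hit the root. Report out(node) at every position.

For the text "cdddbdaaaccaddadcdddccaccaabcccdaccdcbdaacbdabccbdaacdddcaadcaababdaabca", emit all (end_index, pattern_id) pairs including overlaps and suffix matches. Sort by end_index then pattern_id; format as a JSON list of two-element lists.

Build:
Trie (insert patterns):
  n0 'ε': b→9 c→1 d→4
  n1 'c': a→6 c→2  ←P2
  n2 'cc': a→3
  n3 'cca': ·  ←P0
  n4 'd': a→13 d→5
  n5 'dd': ·  ←P1
  n6 'ca': b→7  ←P6
  n7 'cab': b→8
  n8 'cabb': ·  ←P3
  n9 'b': d→10
  n10 'bd': a→11
  n11 'bda': a→12
  n12 'bdaa': ·  ←P4
  n13 'da': ·  ←P5

Failure links (BFS by depth):
  fail(1) 'c': from fail(0)=0 chase 'c': 0 ⇒ 0;  out={2}∪out(0)={2}
  fail(4) 'd': from fail(0)=0 chase 'd': 0 ⇒ 0;  out=∅∪out(0)=∅
  fail(9) 'b': from fail(0)=0 chase 'b': 0 ⇒ 0;  out=∅∪out(0)=∅
  fail(2) 'cc': from fail(1)=0 chase 'c': 0 ⇒ 1;  out=∅∪out(1)={2}
  fail(5) 'dd': from fail(4)=0 chase 'd': 0 ⇒ 4;  out={1}∪out(4)={1}
  fail(6) 'ca': from fail(1)=0 chase 'a': 0 ⇒ 0;  out={6}∪out(0)={6}
  fail(10) 'bd': from fail(9)=0 chase 'd': 0 ⇒ 4;  out=∅∪out(4)=∅
  fail(13) 'da': from fail(4)=0 chase 'a': 0 ⇒ 0;  out={5}∪out(0)={5}
  fail(3) 'cca': from fail(2)=1 chase 'a': 1 ⇒ 6;  out={0}∪out(6)={0,6}
  fail(7) 'cab': from fail(6)=0 chase 'b': 0 ⇒ 9;  out=∅∪out(9)=∅
  fail(11) 'bda': from fail(10)=4 chase 'a': 4 ⇒ 13;  out=∅∪out(13)={5}
  fail(8) 'cabb': from fail(7)=9 chase 'b': 9→0 ⇒ 9;  out={3}∪out(9)={3}
  fail(12) 'bdaa': from fail(11)=13 chase 'a': 13→0 ⇒ 0;  out={4}∪out(0)={4}

Text stream:
i=0 'c': node 0→1  → match P2@[0:0]
i=1 'd': node 1→4 (via fail)
i=2 'd': node 4→5  → match P1@[1:2]
i=3 'd': node 5→5 (via fail)  → match P1@[2:3]
i=4 'b': node 5→9 (via fail)
i=5 'd': node 9→10
i=6 'a': node 10→11  → match P5@[5:6]
i=7 'a': node 11→12  → match P4@[4:7]
i=8 'a': node 12→0 (via fail)
i=9 'c': node 0→1  → match P2@[9:9]
i=10 'c': node 1→2  → match P2@[10:10]
i=11 'a': node 2→3  → match P0@[9:11],P6@[10:11]
i=12 'd': node 3→4 (via fail)
i=13 'd': node 4→5  → match P1@[12:13]
i=14 'a': node 5→13 (via fail)  → match P5@[13:14]
i=15 'd': node 13→4 (via fail)
i=16 'c': node 4→1 (via fail)  → match P2@[16:16]
i=17 'd': node 1→4 (via fail)
i=18 'd': node 4→5  → match P1@[17:18]
i=19 'd': node 5→5 (via fail)  → match P1@[18:19]
i=20 'c': node 5→1 (via fail)  → match P2@[20:20]
i=21 'c': node 1→2  → match P2@[21:21]
i=22 'a': node 2→3  → match P0@[20:22],P6@[21:22]
i=23 'c': node 3→1 (via fail)  → match P2@[23:23]
i=24 'c': node 1→2  → match P2@[24:24]
i=25 'a': node 2→3  → match P0@[23:25],P6@[24:25]
i=26 'a': node 3→0 (via fail)
i=27 'b': node 0→9
i=28 'c': node 9→1 (via fail)  → match P2@[28:28]
i=29 'c': node 1→2  → match P2@[29:29]
i=30 'c': node 2→2 (via fail)  → match P2@[30:30]
i=31 'd': node 2→4 (via fail)
i=32 'a': node 4→13  → match P5@[31:32]
i=33 'c': node 13→1 (via fail)  → match P2@[33:33]
i=34 'c': node 1→2  → match P2@[34:34]
i=35 'd': node 2→4 (via fail)
i=36 'c': node 4→1 (via fail)  → match P2@[36:36]
i=37 'b': node 1→9 (via fail)
i=38 'd': node 9→10
i=39 'a': node 10→11  → match P5@[38:39]
i=40 'a': node 11→12  → match P4@[37:40]
i=41 'c': node 12→1 (via fail)  → match P2@[41:41]
i=42 'b': node 1→9 (via fail)
i=43 'd': node 9→10
i=44 'a': node 10→11  → match P5@[43:44]
i=45 'b': node 11→9 (via fail)
i=46 'c': node 9→1 (via fail)  → match P2@[46:46]
i=47 'c': node 1→2  → match P2@[47:47]
i=48 'b': node 2→9 (via fail)
i=49 'd': node 9→10
i=50 'a': node 10→11  → match P5@[49:50]
i=51 'a': node 11→12  → match P4@[48:51]
i=52 'c': node 12→1 (via fail)  → match P2@[52:52]
i=53 'd': node 1→4 (via fail)
i=54 'd': node 4→5  → match P1@[53:54]
i=55 'd': node 5→5 (via fail)  → match P1@[54:55]
i=56 'c': node 5→1 (via fail)  → match P2@[56:56]
i=57 'a': node 1→6  → match P6@[56:57]
i=58 'a': node 6→0 (via fail)
i=59 'd': node 0→4
i=60 'c': node 4→1 (via fail)  → match P2@[60:60]
i=61 'a': node 1→6  → match P6@[60:61]
i=62 'a': node 6→0 (via fail)
i=63 'b': node 0→9
i=64 'a': node 9→0 (via fail)
i=65 'b': node 0→9
i=66 'd': node 9→10
i=67 'a': node 10→11  → match P5@[66:67]
i=68 'a': node 11→12  → match P4@[65:68]
i=69 'b': node 12→9 (via fail)
i=70 'c': node 9→1 (via fail)  → match P2@[70:70]
i=71 'a': node 1→6  → match P6@[70:71]

Matches: [[0,2],[2,1],[3,1],[6,5],[7,4],[9,2],[10,2],[11,0],[11,6],[13,1],[14,5],[16,2],[18,1],[19,1],[20,2],[21,2],[22,0],[22,6],[23,2],[24,2],[25,0],[25,6],[28,2],[29,2],[30,2],[32,5],[33,2],[34,2],[36,2],[39,5],[40,4],[41,2],[44,5],[46,2],[47,2],[50,5],[51,4],[52,2],[54,1],[55,1],[56,2],[57,6],[60,2],[61,6],[67,5],[68,4],[70,2],[71,6]]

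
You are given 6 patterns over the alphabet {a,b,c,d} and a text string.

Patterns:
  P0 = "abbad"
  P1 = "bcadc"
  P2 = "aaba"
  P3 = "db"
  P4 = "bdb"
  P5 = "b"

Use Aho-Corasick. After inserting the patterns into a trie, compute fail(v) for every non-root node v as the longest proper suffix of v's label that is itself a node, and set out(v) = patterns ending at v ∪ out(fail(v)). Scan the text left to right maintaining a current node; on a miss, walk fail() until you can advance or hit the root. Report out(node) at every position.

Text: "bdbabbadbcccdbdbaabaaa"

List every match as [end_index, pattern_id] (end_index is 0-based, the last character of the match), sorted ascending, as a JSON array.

Construct AC machine:
Trie nodes:
  0='ε' goto a→1 b→6 d→14
  1='a' goto a→11 b→2
  2='ab' goto b→3
  3='abb' goto a→4
  4='abba' goto d→5
  5='abbad' goto ·  ←P0
  6='b' goto c→7 d→16  ←P5
  7='bc' goto a→8
  8='bca' goto d→9
  9='bcad' goto c→10
  10='bcadc' goto ·  ←P1
  11='aa' goto b→12
  12='aab' goto a→13
  13='aaba' goto ·  ←P2
  14='d' goto b→15
  15='db' goto ·  ←P3
  16='bd' goto b→17
  17='bdb' goto ·  ←P4

Failure links (BFS by depth):
  fail(1) 'a': from fail(0)=0 chase 'a': 0 ⇒ 0;  out=∅∪out(0)=∅
  fail(6) 'b': from fail(0)=0 chase 'b': 0 ⇒ 0;  out={5}∪out(0)={5}
  fail(14) 'd': from fail(0)=0 chase 'd': 0 ⇒ 0;  out=∅∪out(0)=∅
  fail(2) 'ab': from fail(1)=0 chase 'b': 0 ⇒ 6;  out=∅∪out(6)={5}
  fail(7) 'bc': from fail(6)=0 chase 'c': 0 ⇒ 0;  out=∅∪out(0)=∅
  fail(11) 'aa': from fail(1)=0 chase 'a': 0 ⇒ 1;  out=∅∪out(1)=∅
  fail(15) 'db': from fail(14)=0 chase 'b': 0 ⇒ 6;  out={3}∪out(6)={3,5}
  fail(16) 'bd': from fail(6)=0 chase 'd': 0 ⇒ 14;  out=∅∪out(14)=∅
  fail(3) 'abb': from fail(2)=6 chase 'b': 6→0 ⇒ 6;  out=∅∪out(6)={5}
  fail(8) 'bca': from fail(7)=0 chase 'a': 0 ⇒ 1;  out=∅∪out(1)=∅
  fail(12) 'aab': from fail(11)=1 chase 'b': 1 ⇒ 2;  out=∅∪out(2)={5}
  fail(17) 'bdb': from fail(16)=14 chase 'b': 14 ⇒ 15;  out={4}∪out(15)={3,4,5}
  fail(4) 'abba': from fail(3)=6 chase 'a': 6→0 ⇒ 1;  out=∅∪out(1)=∅
  fail(9) 'bcad': from fail(8)=1 chase 'd': 1→0 ⇒ 14;  out=∅∪out(14)=∅
  fail(13) 'aaba': from fail(12)=2 chase 'a': 2→6→0 ⇒ 1;  out={2}∪out(1)={2}
  fail(5) 'abbad': from fail(4)=1 chase 'd': 1→0 ⇒ 14;  out={0}∪out(14)={0}
  fail(10) 'bcadc': from fail(9)=14 chase 'c': 14→0 ⇒ 0;  out={1}∪out(0)={1}

Scan:
i=0 'b': node 0→6  ** P5@[0:0]
i=1 'd': node 6→16
i=2 'b': node 16→17  ** P3@[1:2],P4@[0:2],P5@[2:2]
i=3 'a': node 17→1 (fail-walked)
i=4 'b': node 1→2  ** P5@[4:4]
i=5 'b': node 2→3  ** P5@[5:5]
i=6 'a': node 3→4
i=7 'd': node 4→5  ** P0@[3:7]
i=8 'b': node 5→15 (fail-walked)  ** P3@[7:8],P5@[8:8]
i=9 'c': node 15→7 (fail-walked)
i=10 'c': node 7→0 (fail-walked)
i=11 'c': node 0→0
i=12 'd': node 0→14
i=13 'b': node 14→15  ** P3@[12:13],P5@[13:13]
i=14 'd': node 15→16 (fail-walked)
i=15 'b': node 16→17  ** P3@[14:15],P4@[13:15],P5@[15:15]
i=16 'a': node 17→1 (fail-walked)
i=17 'a': node 1→11
i=18 'b': node 11→12  ** P5@[18:18]
i=19 'a': node 12→13  ** P2@[16:19]
i=20 'a': node 13→11 (fail-walked)
i=21 'a': node 11→11 (fail-walked)

All matches (sorted): [[0,5],[2,3],[2,4],[2,5],[4,5],[5,5],[7,0],[8,3],[8,5],[13,3],[13,5],[15,3],[15,4],[15,5],[18,5],[19,2]]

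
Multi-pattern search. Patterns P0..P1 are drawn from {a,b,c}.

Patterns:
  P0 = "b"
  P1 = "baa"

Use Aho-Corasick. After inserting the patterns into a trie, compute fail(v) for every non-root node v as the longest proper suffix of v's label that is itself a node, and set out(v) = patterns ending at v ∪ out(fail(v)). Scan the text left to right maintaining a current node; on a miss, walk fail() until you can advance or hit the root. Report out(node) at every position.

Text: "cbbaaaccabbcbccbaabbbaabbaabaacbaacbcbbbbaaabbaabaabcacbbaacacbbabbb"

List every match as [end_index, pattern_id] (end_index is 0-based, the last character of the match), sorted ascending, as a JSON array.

Construct AC machine:
Trie nodes:
  n0 'ε': b→1
  n1 'b': a→2  [P0 ends]
  n2 'ba': a→3
  n3 'baa': ·  [P1 ends]

Failure links (BFS by depth):
  fail(1) 'b': from fail(0)=0 chase 'b': 0 ⇒ 0;  out={0}∪out(0)={0}
  fail(2) 'ba': from fail(1)=0 chase 'a': 0 ⇒ 0;  out=∅∪out(0)=∅
  fail(3) 'baa': from fail(2)=0 chase 'a': 0 ⇒ 0;  out={1}∪out(0)={1}

Scan:
[0] read 'c'  n0⇒n0
[1] read 'b'  n0⇒n1  emit P0@[1:1]
[2] read 'b'  n1⇒n1 ·f  emit P0@[2:2]
[3] read 'a'  n1⇒n2
[4] read 'a'  n2⇒n3  emit P1@[2:4]
[5] read 'a'  n3⇒n0 ·f
[6] read 'c'  n0⇒n0
[7] read 'c'  n0⇒n0
[8] read 'a'  n0⇒n0
[9] read 'b'  n0⇒n1  emit P0@[9:9]
[10] read 'b'  n1⇒n1 ·f  emit P0@[10:10]
[11] read 'c'  n1⇒n0 ·f
[12] read 'b'  n0⇒n1  emit P0@[12:12]
[13] read 'c'  n1⇒n0 ·f
[14] read 'c'  n0⇒n0
[15] read 'b'  n0⇒n1  emit P0@[15:15]
[16] read 'a'  n1⇒n2
[17] read 'a'  n2⇒n3  emit P1@[15:17]
[18] read 'b'  n3⇒n1 ·f  emit P0@[18:18]
[19] read 'b'  n1⇒n1 ·f  emit P0@[19:19]
[20] read 'b'  n1⇒n1 ·f  emit P0@[20:20]
[21] read 'a'  n1⇒n2
[22] read 'a'  n2⇒n3  emit P1@[20:22]
[23] read 'b'  n3⇒n1 ·f  emit P0@[23:23]
[24] read 'b'  n1⇒n1 ·f  emit P0@[24:24]
[25] read 'a'  n1⇒n2
[26] read 'a'  n2⇒n3  emit P1@[24:26]
[27] read 'b'  n3⇒n1 ·f  emit P0@[27:27]
[28] read 'a'  n1⇒n2
[29] read 'a'  n2⇒n3  emit P1@[27:29]
[30] read 'c'  n3⇒n0 ·f
[31] read 'b'  n0⇒n1  emit P0@[31:31]
[32] read 'a'  n1⇒n2
[33] read 'a'  n2⇒n3  emit P1@[31:33]
[34] read 'c'  n3⇒n0 ·f
[35] read 'b'  n0⇒n1  emit P0@[35:35]
[36] read 'c'  n1⇒n0 ·f
[37] read 'b'  n0⇒n1  emit P0@[37:37]
[38] read 'b'  n1⇒n1 ·f  emit P0@[38:38]
[39] read 'b'  n1⇒n1 ·f  emit P0@[39:39]
[40] read 'b'  n1⇒n1 ·f  emit P0@[40:40]
[41] read 'a'  n1⇒n2
[42] read 'a'  n2⇒n3  emit P1@[40:42]
[43] read 'a'  n3⇒n0 ·f
[44] read 'b'  n0⇒n1  emit P0@[44:44]
[45] read 'b'  n1⇒n1 ·f  emit P0@[45:45]
[46] read 'a'  n1⇒n2
[47] read 'a'  n2⇒n3  emit P1@[45:47]
[48] read 'b'  n3⇒n1 ·f  emit P0@[48:48]
[49] read 'a'  n1⇒n2
[50] read 'a'  n2⇒n3  emit P1@[48:50]
[51] read 'b'  n3⇒n1 ·f  emit P0@[51:51]
[52] read 'c'  n1⇒n0 ·f
[53] read 'a'  n0⇒n0
[54] read 'c'  n0⇒n0
[55] read 'b'  n0⇒n1  emit P0@[55:55]
[56] read 'b'  n1⇒n1 ·f  emit P0@[56:56]
[57] read 'a'  n1⇒n2
[58] read 'a'  n2⇒n3  emit P1@[56:58]
[59] read 'c'  n3⇒n0 ·f
[60] read 'a'  n0⇒n0
[61] read 'c'  n0⇒n0
[62] read 'b'  n0⇒n1  emit P0@[62:62]
[63] read 'b'  n1⇒n1 ·f  emit P0@[63:63]
[64] read 'a'  n1⇒n2
[65] read 'b'  n2⇒n1 ·f  emit P0@[65:65]
[66] read 'b'  n1⇒n1 ·f  emit P0@[66:66]
[67] read 'b'  n1⇒n1 ·f  emit P0@[67:67]

Result: [[1,0],[2,0],[4,1],[9,0],[10,0],[12,0],[15,0],[17,1],[18,0],[19,0],[20,0],[22,1],[23,0],[24,0],[26,1],[27,0],[29,1],[31,0],[33,1],[35,0],[37,0],[38,0],[39,0],[40,0],[42,1],[44,0],[45,0],[47,1],[48,0],[50,1],[51,0],[55,0],[56,0],[58,1],[62,0],[63,0],[65,0],[66,0],[67,0]]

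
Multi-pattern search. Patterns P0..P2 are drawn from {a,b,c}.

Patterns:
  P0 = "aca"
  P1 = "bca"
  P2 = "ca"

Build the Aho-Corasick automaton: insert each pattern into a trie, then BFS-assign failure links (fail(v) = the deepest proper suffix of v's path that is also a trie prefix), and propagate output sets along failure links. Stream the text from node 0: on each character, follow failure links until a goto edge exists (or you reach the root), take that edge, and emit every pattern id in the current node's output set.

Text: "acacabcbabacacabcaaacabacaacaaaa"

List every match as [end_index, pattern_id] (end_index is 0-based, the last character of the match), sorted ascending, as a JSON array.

Build:
Trie (insert patterns):
  0='ε' goto a→1 b→4 c→7
  1='a' goto c→2
  2='ac' goto a→3
  3='aca' goto ·  [P0 ends]
  4='b' goto c→5
  5='bc' goto a→6
  6='bca' goto ·  [P1 ends]
  7='c' goto a→8
  8='ca' goto ·  [P2 ends]

Failure links (BFS by depth):
  n1('a'): parent n0 fail=0; on 'a' 0 → fail=0;  out ∅∪∅=∅
  n4('b'): parent n0 fail=0; on 'b' 0 → fail=0;  out ∅∪∅=∅
  n7('c'): parent n0 fail=0; on 'c' 0 → fail=0;  out ∅∪∅=∅
  n2('ac'): parent n1 fail=0; on 'c' 0 → fail=7;  out ∅∪∅=∅
  n5('bc'): parent n4 fail=0; on 'c' 0 → fail=7;  out ∅∪∅=∅
  n8('ca'): parent n7 fail=0; on 'a' 0 → fail=1;  out {2}∪∅={2}
  n3('aca'): parent n2 fail=7; on 'a' 7 → fail=8;  out {0}∪{2}={0,2}
  n6('bca'): parent n5 fail=7; on 'a' 7 → fail=8;  out {1}∪{2}={1,2}

Run:
[0] read 'a'  n0⇒n1
[1] read 'c'  n1⇒n2
[2] read 'a'  n2⇒n3  → match P0@[0:2],P2@[1:2]
[3] read 'c'  n3⇒n2 (fail-walked)
[4] read 'a'  n2⇒n3  → match P0@[2:4],P2@[3:4]
[5] read 'b'  n3⇒n4 (fail-walked)
[6] read 'c'  n4⇒n5
[7] read 'b'  n5⇒n4 (fail-walked)
[8] read 'a'  n4⇒n1 (fail-walked)
[9] read 'b'  n1⇒n4 (fail-walked)
[10] read 'a'  n4⇒n1 (fail-walked)
[11] read 'c'  n1⇒n2
[12] read 'a'  n2⇒n3  → match P0@[10:12],P2@[11:12]
[13] read 'c'  n3⇒n2 (fail-walked)
[14] read 'a'  n2⇒n3  → match P0@[12:14],P2@[13:14]
[15] read 'b'  n3⇒n4 (fail-walked)
[16] read 'c'  n4⇒n5
[17] read 'a'  n5⇒n6  → match P1@[15:17],P2@[16:17]
[18] read 'a'  n6⇒n1 (fail-walked)
[19] read 'a'  n1⇒n1 (fail-walked)
[20] read 'c'  n1⇒n2
[21] read 'a'  n2⇒n3  → match P0@[19:21],P2@[20:21]
[22] read 'b'  n3⇒n4 (fail-walked)
[23] read 'a'  n4⇒n1 (fail-walked)
[24] read 'c'  n1⇒n2
[25] read 'a'  n2⇒n3  → match P0@[23:25],P2@[24:25]
[26] read 'a'  n3⇒n1 (fail-walked)
[27] read 'c'  n1⇒n2
[28] read 'a'  n2⇒n3  → match P0@[26:28],P2@[27:28]
[29] read 'a'  n3⇒n1 (fail-walked)
[30] read 'a'  n1⇒n1 (fail-walked)
[31] read 'a'  n1⇒n1 (fail-walked)

Matches: [[2,0],[2,2],[4,0],[4,2],[12,0],[12,2],[14,0],[14,2],[17,1],[17,2],[21,0],[21,2],[25,0],[25,2],[28,0],[28,2]]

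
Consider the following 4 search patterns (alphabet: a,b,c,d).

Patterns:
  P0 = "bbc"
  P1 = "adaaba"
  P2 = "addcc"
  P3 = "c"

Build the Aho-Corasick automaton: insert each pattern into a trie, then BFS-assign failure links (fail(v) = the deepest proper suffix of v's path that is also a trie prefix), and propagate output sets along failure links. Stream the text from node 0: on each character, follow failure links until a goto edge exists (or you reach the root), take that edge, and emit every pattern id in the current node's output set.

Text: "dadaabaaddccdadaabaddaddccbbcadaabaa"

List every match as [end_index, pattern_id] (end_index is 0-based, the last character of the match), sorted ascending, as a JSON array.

Build:
Trie (insert patterns):
  n0 'ε': a→4 b→1 c→13
  n1 'b': b→2
  n2 'bb': c→3
  n3 'bbc': ·  [P0 ends]
  n4 'a': d→5
  n5 'ad': a→6 d→10
  n6 'ada': a→7
  n7 'adaa': b→8
  n8 'adaab': a→9
  n9 'adaaba': ·  [P1 ends]
  n10 'add': c→11
  n11 'addc': c→12
  n12 'addcc': ·  [P2 ends]
  n13 'c': ·  [P3 ends]

BFS fail/out derivation:
  fail(1) 'b': from fail(0)=0 chase 'b': 0 ⇒ 0;  out=∅∪out(0)=∅
  fail(4) 'a': from fail(0)=0 chase 'a': 0 ⇒ 0;  out=∅∪out(0)=∅
  fail(13) 'c': from fail(0)=0 chase 'c': 0 ⇒ 0;  out={3}∪out(0)={3}
  fail(2) 'bb': from fail(1)=0 chase 'b': 0 ⇒ 1;  out=∅∪out(1)=∅
  fail(5) 'ad': from fail(4)=0 chase 'd': 0 ⇒ 0;  out=∅∪out(0)=∅
  fail(3) 'bbc': from fail(2)=1 chase 'c': 1→0 ⇒ 13;  out={0}∪out(13)={0,3}
  fail(6) 'ada': from fail(5)=0 chase 'a': 0 ⇒ 4;  out=∅∪out(4)=∅
  fail(10) 'add': from fail(5)=0 chase 'd': 0 ⇒ 0;  out=∅∪out(0)=∅
  fail(7) 'adaa': from fail(6)=4 chase 'a': 4→0 ⇒ 4;  out=∅∪out(4)=∅
  fail(11) 'addc': from fail(10)=0 chase 'c': 0 ⇒ 13;  out=∅∪out(13)={3}
  fail(8) 'adaab': from fail(7)=4 chase 'b': 4→0 ⇒ 1;  out=∅∪out(1)=∅
  fail(12) 'addcc': from fail(11)=13 chase 'c': 13→0 ⇒ 13;  out={2}∪out(13)={2,3}
  fail(9) 'adaaba': from fail(8)=1 chase 'a': 1→0 ⇒ 4;  out={1}∪out(4)={1}

Run:
[0] read 'd'  n0⇒n0
[1] read 'a'  n0⇒n4
[2] read 'd'  n4⇒n5
[3] read 'a'  n5⇒n6
[4] read 'a'  n6⇒n7
[5] read 'b'  n7⇒n8
[6] read 'a'  n8⇒n9  ** P1@[1:6]
[7] read 'a'  n9⇒n4 (via fail)
[8] read 'd'  n4⇒n5
[9] read 'd'  n5⇒n10
[10] read 'c'  n10⇒n11  ** P3@[10:10]
[11] read 'c'  n11⇒n12  ** P2@[7:11],P3@[11:11]
[12] read 'd'  n12⇒n0 (via fail)
[13] read 'a'  n0⇒n4
[14] read 'd'  n4⇒n5
[15] read 'a'  n5⇒n6
[16] read 'a'  n6⇒n7
[17] read 'b'  n7⇒n8
[18] read 'a'  n8⇒n9  ** P1@[13:18]
[19] read 'd'  n9⇒n5 (via fail)
[20] read 'd'  n5⇒n10
[21] read 'a'  n10⇒n4 (via fail)
[22] read 'd'  n4⇒n5
[23] read 'd'  n5⇒n10
[24] read 'c'  n10⇒n11  ** P3@[24:24]
[25] read 'c'  n11⇒n12  ** P2@[21:25],P3@[25:25]
[26] read 'b'  n12⇒n1 (via fail)
[27] read 'b'  n1⇒n2
[28] read 'c'  n2⇒n3  ** P0@[26:28],P3@[28:28]
[29] read 'a'  n3⇒n4 (via fail)
[30] read 'd'  n4⇒n5
[31] read 'a'  n5⇒n6
[32] read 'a'  n6⇒n7
[33] read 'b'  n7⇒n8
[34] read 'a'  n8⇒n9  ** P1@[29:34]
[35] read 'a'  n9⇒n4 (via fail)

Result: [[6,1],[10,3],[11,2],[11,3],[18,1],[24,3],[25,2],[25,3],[28,0],[28,3],[34,1]]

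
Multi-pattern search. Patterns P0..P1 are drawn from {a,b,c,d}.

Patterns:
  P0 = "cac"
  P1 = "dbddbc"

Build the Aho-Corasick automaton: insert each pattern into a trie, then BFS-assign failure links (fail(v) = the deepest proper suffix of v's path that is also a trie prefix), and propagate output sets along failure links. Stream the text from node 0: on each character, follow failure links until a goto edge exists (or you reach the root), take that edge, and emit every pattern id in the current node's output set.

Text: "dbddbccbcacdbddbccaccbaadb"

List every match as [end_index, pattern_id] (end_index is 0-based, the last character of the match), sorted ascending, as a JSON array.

Build automaton:
Trie nodes:
  n0 'ε': c→1 d→4
  n1 'c': a→2
  n2 'ca': c→3
  n3 'cac': ·  [P0 ends]
  n4 'd': b→5
  n5 'db': d→6
  n6 'dbd': d→7
  n7 'dbdd': b→8
  n8 'dbddb': c→9
  n9 'dbddbc': ·  [P1 ends]

BFS fail/out derivation:
  n1('c'): parent n0 fail=0; on 'c' 0 → fail=0;  out ∅∪∅=∅
  n4('d'): parent n0 fail=0; on 'd' 0 → fail=0;  out ∅∪∅=∅
  n2('ca'): parent n1 fail=0; on 'a' 0 → fail=0;  out ∅∪∅=∅
  n5('db'): parent n4 fail=0; on 'b' 0 → fail=0;  out ∅∪∅=∅
  n3('cac'): parent n2 fail=0; on 'c' 0 → fail=1;  out {0}∪∅={0}
  n6('dbd'): parent n5 fail=0; on 'd' 0 → fail=4;  out ∅∪∅=∅
  n7('dbdd'): parent n6 fail=4; on 'd' 4→0 → fail=4;  out ∅∪∅=∅
  n8('dbddb'): parent n7 fail=4; on 'b' 4 → fail=5;  out ∅∪∅=∅
  n9('dbddbc'): parent n8 fail=5; on 'c' 5→0 → fail=1;  out {1}∪∅={1}

Run:
i=0 'd': node 0→4
i=1 'b': node 4→5
i=2 'd': node 5→6
i=3 'd': node 6→7
i=4 'b': node 7→8
i=5 'c': node 8→9  → match P1@[0:5]
i=6 'c': node 9→1 (fail-walked)
i=7 'b': node 1→0 (fail-walked)
i=8 'c': node 0→1
i=9 'a': node 1→2
i=10 'c': node 2→3  → match P0@[8:10]
i=11 'd': node 3→4 (fail-walked)
i=12 'b': node 4→5
i=13 'd': node 5→6
i=14 'd': node 6→7
i=15 'b': node 7→8
i=16 'c': node 8→9  → match P1@[11:16]
i=17 'c': node 9→1 (fail-walked)
i=18 'a': node 1→2
i=19 'c': node 2→3  → match P0@[17:19]
i=20 'c': node 3→1 (fail-walked)
i=21 'b': node 1→0 (fail-walked)
i=22 'a': node 0→0
i=23 'a': node 0→0
i=24 'd': node 0→4
i=25 'b': node 4→5

Matches: [[5,1],[10,0],[16,1],[19,0]]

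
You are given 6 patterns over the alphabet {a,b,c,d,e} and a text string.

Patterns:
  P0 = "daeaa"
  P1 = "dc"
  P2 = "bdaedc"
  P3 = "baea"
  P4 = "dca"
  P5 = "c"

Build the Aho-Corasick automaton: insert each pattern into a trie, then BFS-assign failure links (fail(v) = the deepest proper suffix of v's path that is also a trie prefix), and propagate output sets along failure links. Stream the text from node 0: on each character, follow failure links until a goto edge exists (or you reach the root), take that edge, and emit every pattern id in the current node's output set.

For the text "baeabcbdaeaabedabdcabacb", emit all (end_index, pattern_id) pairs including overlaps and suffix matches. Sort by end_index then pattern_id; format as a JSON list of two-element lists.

Construct AC machine:
Trie (insert patterns):
  0='ε' goto b→7 c→17 d→1
  1='d' goto a→2 c→6
  2='da' goto e→3
  3='dae' goto a→4
  4='daea' goto a→5
  5='daeaa' goto ·  [P0 ends]
  6='dc' goto a→16  [P1 ends]
  7='b' goto a→13 d→8
  8='bd' goto a→9
  9='bda' goto e→10
  10='bdae' goto d→11
  11='bdaed' goto c→12
  12='bdaedc' goto ·  [P2 ends]
  13='ba' goto e→14
  14='bae' goto a→15
  15='baea' goto ·  [P3 ends]
  16='dca' goto ·  [P4 ends]
  17='c' goto ·  [P5 ends]

BFS fail/out derivation:
  fail(1) 'd': from fail(0)=0 chase 'd': 0 ⇒ 0;  out=∅∪out(0)=∅
  fail(7) 'b': from fail(0)=0 chase 'b': 0 ⇒ 0;  out=∅∪out(0)=∅
  fail(17) 'c': from fail(0)=0 chase 'c': 0 ⇒ 0;  out={5}∪out(0)={5}
  fail(2) 'da': from fail(1)=0 chase 'a': 0 ⇒ 0;  out=∅∪out(0)=∅
  fail(6) 'dc': from fail(1)=0 chase 'c': 0 ⇒ 17;  out={1}∪out(17)={1,5}
  fail(8) 'bd': from fail(7)=0 chase 'd': 0 ⇒ 1;  out=∅∪out(1)=∅
  fail(13) 'ba': from fail(7)=0 chase 'a': 0 ⇒ 0;  out=∅∪out(0)=∅
  fail(3) 'dae': from fail(2)=0 chase 'e': 0 ⇒ 0;  out=∅∪out(0)=∅
  fail(9) 'bda': from fail(8)=1 chase 'a': 1 ⇒ 2;  out=∅∪out(2)=∅
  fail(14) 'bae': from fail(13)=0 chase 'e': 0 ⇒ 0;  out=∅∪out(0)=∅
  fail(16) 'dca': from fail(6)=17 chase 'a': 17→0 ⇒ 0;  out={4}∪out(0)={4}
  fail(4) 'daea': from fail(3)=0 chase 'a': 0 ⇒ 0;  out=∅∪out(0)=∅
  fail(10) 'bdae': from fail(9)=2 chase 'e': 2 ⇒ 3;  out=∅∪out(3)=∅
  fail(15) 'baea': from fail(14)=0 chase 'a': 0 ⇒ 0;  out={3}∪out(0)={3}
  fail(5) 'daeaa': from fail(4)=0 chase 'a': 0 ⇒ 0;  out={0}∪out(0)={0}
  fail(11) 'bdaed': from fail(10)=3 chase 'd': 3→0 ⇒ 1;  out=∅∪out(1)=∅
  fail(12) 'bdaedc': from fail(11)=1 chase 'c': 1 ⇒ 6;  out={2}∪out(6)={1,2,5}

Scan:
[0] read 'b'  n0⇒n7
[1] read 'a'  n7⇒n13
[2] read 'e'  n13⇒n14
[3] read 'a'  n14⇒n15  ** P3@[0:3]
[4] read 'b'  n15⇒n7 (via fail)
[5] read 'c'  n7⇒n17 (via fail)  ** P5@[5:5]
[6] read 'b'  n17⇒n7 (via fail)
[7] read 'd'  n7⇒n8
[8] read 'a'  n8⇒n9
[9] read 'e'  n9⇒n10
[10] read 'a'  n10⇒n4 (via fail)
[11] read 'a'  n4⇒n5  ** P0@[7:11]
[12] read 'b'  n5⇒n7 (via fail)
[13] read 'e'  n7⇒n0 (via fail)
[14] read 'd'  n0⇒n1
[15] read 'a'  n1⇒n2
[16] read 'b'  n2⇒n7 (via fail)
[17] read 'd'  n7⇒n8
[18] read 'c'  n8⇒n6 (via fail)  ** P1@[17:18],P5@[18:18]
[19] read 'a'  n6⇒n16  ** P4@[17:19]
[20] read 'b'  n16⇒n7 (via fail)
[21] read 'a'  n7⇒n13
[22] read 'c'  n13⇒n17 (via fail)  ** P5@[22:22]
[23] read 'b'  n17⇒n7 (via fail)

Result: [[3,3],[5,5],[11,0],[18,1],[18,5],[19,4],[22,5]]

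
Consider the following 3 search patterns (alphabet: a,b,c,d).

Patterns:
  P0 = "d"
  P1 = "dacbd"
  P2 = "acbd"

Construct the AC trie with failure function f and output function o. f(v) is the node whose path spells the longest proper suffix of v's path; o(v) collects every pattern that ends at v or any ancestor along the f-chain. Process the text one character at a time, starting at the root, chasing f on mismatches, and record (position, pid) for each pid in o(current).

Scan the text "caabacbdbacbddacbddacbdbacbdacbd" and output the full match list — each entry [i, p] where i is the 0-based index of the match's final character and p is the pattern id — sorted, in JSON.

Build automaton:
Trie (insert patterns):
  0='ε' goto a→6 d→1
  1='d' goto a→2  ←P0
  2='da' goto c→3
  3='dac' goto b→4
  4='dacb' goto d→5
  5='dacbd' goto ·  ←P1
  6='a' goto c→7
  7='ac' goto b→8
  8='acb' goto d→9
  9='acbd' goto ·  ←P2

BFS fail/out derivation:
  fail(1) 'd': from fail(0)=0 chase 'd': 0 ⇒ 0;  out={0}∪out(0)={0}
  fail(6) 'a': from fail(0)=0 chase 'a': 0 ⇒ 0;  out=∅∪out(0)=∅
  fail(2) 'da': from fail(1)=0 chase 'a': 0 ⇒ 6;  out=∅∪out(6)=∅
  fail(7) 'ac': from fail(6)=0 chase 'c': 0 ⇒ 0;  out=∅∪out(0)=∅
  fail(3) 'dac': from fail(2)=6 chase 'c': 6 ⇒ 7;  out=∅∪out(7)=∅
  fail(8) 'acb': from fail(7)=0 chase 'b': 0 ⇒ 0;  out=∅∪out(0)=∅
  fail(4) 'dacb': from fail(3)=7 chase 'b': 7 ⇒ 8;  out=∅∪out(8)=∅
  fail(9) 'acbd': from fail(8)=0 chase 'd': 0 ⇒ 1;  out={2}∪out(1)={0,2}
  fail(5) 'dacbd': from fail(4)=8 chase 'd': 8 ⇒ 9;  out={1}∪out(9)={0,1,2}

Scan:
[0] read 'c'  n0⇒n0
[1] read 'a'  n0⇒n6
[2] read 'a'  n6⇒n6 (via fail)
[3] read 'b'  n6⇒n0 (via fail)
[4] read 'a'  n0⇒n6
[5] read 'c'  n6⇒n7
[6] read 'b'  n7⇒n8
[7] read 'd'  n8⇒n9  ** P0@[7:7],P2@[4:7]
[8] read 'b'  n9⇒n0 (via fail)
[9] read 'a'  n0⇒n6
[10] read 'c'  n6⇒n7
[11] read 'b'  n7⇒n8
[12] read 'd'  n8⇒n9  ** P0@[12:12],P2@[9:12]
[13] read 'd'  n9⇒n1 (via fail)  ** P0@[13:13]
[14] read 'a'  n1⇒n2
[15] read 'c'  n2⇒n3
[16] read 'b'  n3⇒n4
[17] read 'd'  n4⇒n5  ** P0@[17:17],P1@[13:17],P2@[14:17]
[18] read 'd'  n5⇒n1 (via fail)  ** P0@[18:18]
[19] read 'a'  n1⇒n2
[20] read 'c'  n2⇒n3
[21] read 'b'  n3⇒n4
[22] read 'd'  n4⇒n5  ** P0@[22:22],P1@[18:22],P2@[19:22]
[23] read 'b'  n5⇒n0 (via fail)
[24] read 'a'  n0⇒n6
[25] read 'c'  n6⇒n7
[26] read 'b'  n7⇒n8
[27] read 'd'  n8⇒n9  ** P0@[27:27],P2@[24:27]
[28] read 'a'  n9⇒n2 (via fail)
[29] read 'c'  n2⇒n3
[30] read 'b'  n3⇒n4
[31] read 'd'  n4⇒n5  ** P0@[31:31],P1@[27:31],P2@[28:31]

Result: [[7,0],[7,2],[12,0],[12,2],[13,0],[17,0],[17,1],[17,2],[18,0],[22,0],[22,1],[22,2],[27,0],[27,2],[31,0],[31,1],[31,2]]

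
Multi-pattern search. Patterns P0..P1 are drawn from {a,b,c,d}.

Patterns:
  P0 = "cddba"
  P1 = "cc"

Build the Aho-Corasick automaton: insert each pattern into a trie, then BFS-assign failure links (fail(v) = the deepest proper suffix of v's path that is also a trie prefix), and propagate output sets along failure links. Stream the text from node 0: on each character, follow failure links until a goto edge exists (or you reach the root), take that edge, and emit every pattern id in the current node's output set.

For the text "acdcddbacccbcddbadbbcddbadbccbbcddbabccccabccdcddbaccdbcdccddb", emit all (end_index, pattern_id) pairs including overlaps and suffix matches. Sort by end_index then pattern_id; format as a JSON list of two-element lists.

Build:
Trie nodes:
  0='ε' goto c→1
  1='c' goto c→6 d→2
  2='cd' goto d→3
  3='cdd' goto b→4
  4='cddb' goto a→5
  5='cddba' goto ·  [P0 ends]
  6='cc' goto ·  [P1 ends]

Failure links (BFS by depth):
  fail(1) 'c': from fail(0)=0 chase 'c': 0 ⇒ 0;  out=∅∪out(0)=∅
  fail(2) 'cd': from fail(1)=0 chase 'd': 0 ⇒ 0;  out=∅∪out(0)=∅
  fail(6) 'cc': from fail(1)=0 chase 'c': 0 ⇒ 1;  out={1}∪out(1)={1}
  fail(3) 'cdd': from fail(2)=0 chase 'd': 0 ⇒ 0;  out=∅∪out(0)=∅
  fail(4) 'cddb': from fail(3)=0 chase 'b': 0 ⇒ 0;  out=∅∪out(0)=∅
  fail(5) 'cddba': from fail(4)=0 chase 'a': 0 ⇒ 0;  out={0}∪out(0)={0}

Scan:
pos 0 'a': at 0
pos 1 'c': at 1
pos 2 'd': at 2
pos 3 'c': at 1 (fail-walked)
pos 4 'd': at 2
pos 5 'd': at 3
pos 6 'b': at 4
pos 7 'a': at 5  → match P0@[3:7]
pos 8 'c': at 1 (fail-walked)
pos 9 'c': at 6  → match P1@[8:9]
pos 10 'c': at 6 (fail-walked)  → match P1@[9:10]
pos 11 'b': at 0 (fail-walked)
pos 12 'c': at 1
pos 13 'd': at 2
pos 14 'd': at 3
pos 15 'b': at 4
pos 16 'a': at 5  → match P0@[12:16]
pos 17 'd': at 0 (fail-walked)
pos 18 'b': at 0
pos 19 'b': at 0
pos 20 'c': at 1
pos 21 'd': at 2
pos 22 'd': at 3
pos 23 'b': at 4
pos 24 'a': at 5  → match P0@[20:24]
pos 25 'd': at 0 (fail-walked)
pos 26 'b': at 0
pos 27 'c': at 1
pos 28 'c': at 6  → match P1@[27:28]
pos 29 'b': at 0 (fail-walked)
pos 30 'b': at 0
pos 31 'c': at 1
pos 32 'd': at 2
pos 33 'd': at 3
pos 34 'b': at 4
pos 35 'a': at 5  → match P0@[31:35]
pos 36 'b': at 0 (fail-walked)
pos 37 'c': at 1
pos 38 'c': at 6  → match P1@[37:38]
pos 39 'c': at 6 (fail-walked)  → match P1@[38:39]
pos 40 'c': at 6 (fail-walked)  → match P1@[39:40]
pos 41 'a': at 0 (fail-walked)
pos 42 'b': at 0
pos 43 'c': at 1
pos 44 'c': at 6  → match P1@[43:44]
pos 45 'd': at 2 (fail-walked)
pos 46 'c': at 1 (fail-walked)
pos 47 'd': at 2
pos 48 'd': at 3
pos 49 'b': at 4
pos 50 'a': at 5  → match P0@[46:50]
pos 51 'c': at 1 (fail-walked)
pos 52 'c': at 6  → match P1@[51:52]
pos 53 'd': at 2 (fail-walked)
pos 54 'b': at 0 (fail-walked)
pos 55 'c': at 1
pos 56 'd': at 2
pos 57 'c': at 1 (fail-walked)
pos 58 'c': at 6  → match P1@[57:58]
pos 59 'd': at 2 (fail-walked)
pos 60 'd': at 3
pos 61 'b': at 4

Matches: [[7,0],[9,1],[10,1],[16,0],[24,0],[28,1],[35,0],[38,1],[39,1],[40,1],[44,1],[50,0],[52,1],[58,1]]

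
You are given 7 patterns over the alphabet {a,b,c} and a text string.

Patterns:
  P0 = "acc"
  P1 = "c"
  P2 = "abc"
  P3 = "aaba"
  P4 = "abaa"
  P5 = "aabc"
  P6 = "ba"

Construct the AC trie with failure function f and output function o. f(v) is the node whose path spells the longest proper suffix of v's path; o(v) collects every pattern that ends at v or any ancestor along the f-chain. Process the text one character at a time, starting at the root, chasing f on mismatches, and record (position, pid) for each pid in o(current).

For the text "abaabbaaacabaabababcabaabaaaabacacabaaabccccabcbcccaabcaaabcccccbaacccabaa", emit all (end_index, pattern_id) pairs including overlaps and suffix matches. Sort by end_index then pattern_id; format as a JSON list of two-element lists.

Build automaton:
Trie (insert patterns):
  0='ε' goto a→1 b→13 c→4
  1='a' goto a→7 b→5 c→2
  2='ac' goto c→3
  3='acc' goto ·  ←P0
  4='c' goto ·  ←P1
  5='ab' goto a→10 c→6
  6='abc' goto ·  ←P2
  7='aa' goto b→8
  8='aab' goto a→9 c→12
  9='aaba' goto ·  ←P3
  10='aba' goto a→11
  11='abaa' goto ·  ←P4
  12='aabc' goto ·  ←P5
  13='b' goto a→14
  14='ba' goto ·  ←P6

Failure links (BFS by depth):
  n1('a'): parent n0 fail=0; on 'a' 0 → fail=0;  out ∅∪∅=∅
  n4('c'): parent n0 fail=0; on 'c' 0 → fail=0;  out {1}∪∅={1}
  n13('b'): parent n0 fail=0; on 'b' 0 → fail=0;  out ∅∪∅=∅
  n2('ac'): parent n1 fail=0; on 'c' 0 → fail=4;  out ∅∪{1}={1}
  n5('ab'): parent n1 fail=0; on 'b' 0 → fail=13;  out ∅∪∅=∅
  n7('aa'): parent n1 fail=0; on 'a' 0 → fail=1;  out ∅∪∅=∅
  n14('ba'): parent n13 fail=0; on 'a' 0 → fail=1;  out {6}∪∅={6}
  n3('acc'): parent n2 fail=4; on 'c' 4→0 → fail=4;  out {0}∪{1}={0,1}
  n6('abc'): parent n5 fail=13; on 'c' 13→0 → fail=4;  out {2}∪{1}={1,2}
  n8('aab'): parent n7 fail=1; on 'b' 1 → fail=5;  out ∅∪∅=∅
  n10('aba'): parent n5 fail=13; on 'a' 13 → fail=14;  out ∅∪{6}={6}
  n9('aaba'): parent n8 fail=5; on 'a' 5 → fail=10;  out {3}∪{6}={3,6}
  n11('abaa'): parent n10 fail=14; on 'a' 14→1 → fail=7;  out {4}∪∅={4}
  n12('aabc'): parent n8 fail=5; on 'c' 5 → fail=6;  out {5}∪{1,2}={1,2,5}

Run:
pos 0 'a': at 1
pos 1 'b': at 5
pos 2 'a': at 10  emit P6@[1:2]
pos 3 'a': at 11  emit P4@[0:3]
pos 4 'b': at 8 (fail-walked)
pos 5 'b': at 13 (fail-walked)
pos 6 'a': at 14  emit P6@[5:6]
pos 7 'a': at 7 (fail-walked)
pos 8 'a': at 7 (fail-walked)
pos 9 'c': at 2 (fail-walked)  emit P1@[9:9]
pos 10 'a': at 1 (fail-walked)
pos 11 'b': at 5
pos 12 'a': at 10  emit P6@[11:12]
pos 13 'a': at 11  emit P4@[10:13]
pos 14 'b': at 8 (fail-walked)
pos 15 'a': at 9  emit P3@[12:15],P6@[14:15]
pos 16 'b': at 5 (fail-walked)
pos 17 'a': at 10  emit P6@[16:17]
pos 18 'b': at 5 (fail-walked)
pos 19 'c': at 6  emit P1@[19:19],P2@[17:19]
pos 20 'a': at 1 (fail-walked)
pos 21 'b': at 5
pos 22 'a': at 10  emit P6@[21:22]
pos 23 'a': at 11  emit P4@[20:23]
pos 24 'b': at 8 (fail-walked)
pos 25 'a': at 9  emit P3@[22:25],P6@[24:25]
pos 26 'a': at 11 (fail-walked)  emit P4@[23:26]
pos 27 'a': at 7 (fail-walked)
pos 28 'a': at 7 (fail-walked)
pos 29 'b': at 8
pos 30 'a': at 9  emit P3@[27:30],P6@[29:30]
pos 31 'c': at 2 (fail-walked)  emit P1@[31:31]
pos 32 'a': at 1 (fail-walked)
pos 33 'c': at 2  emit P1@[33:33]
pos 34 'a': at 1 (fail-walked)
pos 35 'b': at 5
pos 36 'a': at 10  emit P6@[35:36]
pos 37 'a': at 11  emit P4@[34:37]
pos 38 'a': at 7 (fail-walked)
pos 39 'b': at 8
pos 40 'c': at 12  emit P1@[40:40],P2@[38:40],P5@[37:40]
pos 41 'c': at 4 (fail-walked)  emit P1@[41:41]
pos 42 'c': at 4 (fail-walked)  emit P1@[42:42]
pos 43 'c': at 4 (fail-walked)  emit P1@[43:43]
pos 44 'a': at 1 (fail-walked)
pos 45 'b': at 5
pos 46 'c': at 6  emit P1@[46:46],P2@[44:46]
pos 47 'b': at 13 (fail-walked)
pos 48 'c': at 4 (fail-walked)  emit P1@[48:48]
pos 49 'c': at 4 (fail-walked)  emit P1@[49:49]
pos 50 'c': at 4 (fail-walked)  emit P1@[50:50]
pos 51 'a': at 1 (fail-walked)
pos 52 'a': at 7
pos 53 'b': at 8
pos 54 'c': at 12  emit P1@[54:54],P2@[52:54],P5@[51:54]
pos 55 'a': at 1 (fail-walked)
pos 56 'a': at 7
pos 57 'a': at 7 (fail-walked)
pos 58 'b': at 8
pos 59 'c': at 12  emit P1@[59:59],P2@[57:59],P5@[56:59]
pos 60 'c': at 4 (fail-walked)  emit P1@[60:60]
pos 61 'c': at 4 (fail-walked)  emit P1@[61:61]
pos 62 'c': at 4 (fail-walked)  emit P1@[62:62]
pos 63 'c': at 4 (fail-walked)  emit P1@[63:63]
pos 64 'b': at 13 (fail-walked)
pos 65 'a': at 14  emit P6@[64:65]
pos 66 'a': at 7 (fail-walked)
pos 67 'c': at 2 (fail-walked)  emit P1@[67:67]
pos 68 'c': at 3  emit P0@[66:68],P1@[68:68]
pos 69 'c': at 4 (fail-walked)  emit P1@[69:69]
pos 70 'a': at 1 (fail-walked)
pos 71 'b': at 5
pos 72 'a': at 10  emit P6@[71:72]
pos 73 'a': at 11  emit P4@[70:73]

Matches: [[2,6],[3,4],[6,6],[9,1],[12,6],[13,4],[15,3],[15,6],[17,6],[19,1],[19,2],[22,6],[23,4],[25,3],[25,6],[26,4],[30,3],[30,6],[31,1],[33,1],[36,6],[37,4],[40,1],[40,2],[40,5],[41,1],[42,1],[43,1],[46,1],[46,2],[48,1],[49,1],[50,1],[54,1],[54,2],[54,5],[59,1],[59,2],[59,5],[60,1],[61,1],[62,1],[63,1],[65,6],[67,1],[68,0],[68,1],[69,1],[72,6],[73,4]]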